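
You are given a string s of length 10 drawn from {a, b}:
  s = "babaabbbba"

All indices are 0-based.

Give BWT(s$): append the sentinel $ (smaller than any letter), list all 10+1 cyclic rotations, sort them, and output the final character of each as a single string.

abbbaba$bba

rank  rotation     last
    0  $babaabbbba  a
    1  a$babaabbbb  b
    2  aabbbba$bab  b
    3  abaabbbba$b  b
    4  abbbba$baba  a
    5  ba$babaabbb  b
    6  baabbbba$ba  a
    7  babaabbbba$  $
    8  bba$babaabb  b
    9  bbba$babaab  b
   10  bbbba$babaa  a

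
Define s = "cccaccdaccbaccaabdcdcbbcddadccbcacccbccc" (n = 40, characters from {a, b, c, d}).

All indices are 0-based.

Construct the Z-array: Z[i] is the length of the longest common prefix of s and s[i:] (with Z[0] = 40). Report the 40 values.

Z[0]=40
i=1: i≥r, start 0; Z[1]=2 grow→box=[1,3)
i=2: min(r-i=1, Z[1]=2)=1; Z[2]=1
i=3: i≥r, start 0; Z[3]=0
i=4: i≥r, start 0; Z[4]=2 grow→box=[4,6)
i=5: min(r-i=1, Z[1]=2)=1; Z[5]=1
i=6: i≥r, start 0; Z[6]=0
i=7: i≥r, start 0; Z[7]=0
i=8: i≥r, start 0; Z[8]=2 grow→box=[8,10)
i=9: min(r-i=1, Z[1]=2)=1; Z[9]=1
i=10: i≥r, start 0; Z[10]=0
i=11: i≥r, start 0; Z[11]=0
i=12: i≥r, start 0; Z[12]=2 grow→box=[12,14)
i=13: min(r-i=1, Z[1]=2)=1; Z[13]=1
i=14: i≥r, start 0; Z[14]=0
i=15: i≥r, start 0; Z[15]=0
i=16: i≥r, start 0; Z[16]=0
i=17: i≥r, start 0; Z[17]=0
i=18: i≥r, start 0; Z[18]=1 grow→box=[18,19)
i=19: i≥r, start 0; Z[19]=0
i=20: i≥r, start 0; Z[20]=1 grow→box=[20,21)
i=21: i≥r, start 0; Z[21]=0
i=22: i≥r, start 0; Z[22]=0
i=23: i≥r, start 0; Z[23]=1 grow→box=[23,24)
i=24: i≥r, start 0; Z[24]=0
i=25: i≥r, start 0; Z[25]=0
i=26: i≥r, start 0; Z[26]=0
i=27: i≥r, start 0; Z[27]=0
i=28: i≥r, start 0; Z[28]=2 grow→box=[28,30)
i=29: min(r-i=1, Z[1]=2)=1; Z[29]=1
i=30: i≥r, start 0; Z[30]=0
i=31: i≥r, start 0; Z[31]=1 grow→box=[31,32)
i=32: i≥r, start 0; Z[32]=0
i=33: i≥r, start 0; Z[33]=3 grow→box=[33,36)
i=34: min(r-i=2, Z[1]=2)=2; Z[34]=2
i=35: min(r-i=1, Z[2]=1)=1; Z[35]=1
i=36: i≥r, start 0; Z[36]=0
i=37: i≥r, start 0; Z[37]=3 grow→box=[37,40)
i=38: min(r-i=2, Z[1]=2)=2; Z[38]=2
i=39: min(r-i=1, Z[2]=1)=1; Z[39]=1

[40, 2, 1, 0, 2, 1, 0, 0, 2, 1, 0, 0, 2, 1, 0, 0, 0, 0, 1, 0, 1, 0, 0, 1, 0, 0, 0, 0, 2, 1, 0, 1, 0, 3, 2, 1, 0, 3, 2, 1]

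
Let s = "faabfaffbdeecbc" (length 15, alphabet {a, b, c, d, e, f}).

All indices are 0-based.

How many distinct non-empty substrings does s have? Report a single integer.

110

rank | idx | suffix
   0 |   1 | aabfaffbdeecbc
   1 |   2 | abfaffbdeecbc
   2 |   5 | affbdeecbc
   3 |  13 | bc
   4 |   8 | bdeecbc
   5 |   3 | bfaffbdeecbc
   6 |  14 | c
   7 |  12 | cbc
   8 |   9 | deecbc
   9 |  11 | ecbc
  10 |  10 | eecbc
  11 |   0 | faabfaffbdeecbc
  12 |   4 | faffbdeecbc
  13 |   7 | fbdeecbc
  14 |   6 | ffbdeecbc

SA = [1, 2, 5, 13, 8, 3, 14, 12, 9, 11, 10, 0, 4, 7, 6]
i: (SA[i-1],SA[i]) lcp shared
  1: (1,2) 1 'a'
  2: (2,5) 1 'a'
  3: (5,13) 0 ''
  4: (13,8) 1 'b'
  5: (8,3) 1 'b'
  6: (3,14) 0 ''
  7: (14,12) 1 'c'
  8: (12,9) 0 ''
  9: (9,11) 0 ''
  10: (11,10) 1 'e'
  11: (10,0) 0 ''
  12: (0,4) 2 'fa'
  13: (4,7) 1 'f'
  14: (7,6) 1 'f'

n(n+1)/2 = 15·16/2 = 120
Σ LCP = 0 + 1 + 1 + 0 + 1 + 1 + 0 + 1 + 0 + 0 + 1 + 0 + 2 + 1 + 1 = 10
distinct = 120 − 10 = 110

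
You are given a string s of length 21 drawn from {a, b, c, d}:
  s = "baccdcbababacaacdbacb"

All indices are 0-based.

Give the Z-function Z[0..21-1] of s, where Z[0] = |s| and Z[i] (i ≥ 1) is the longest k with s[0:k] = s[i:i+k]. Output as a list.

[21, 0, 0, 0, 0, 0, 2, 0, 2, 0, 3, 0, 0, 0, 0, 0, 0, 3, 0, 0, 1]

Z[0]=21
i=1: fresh scan; Z[1]=0
i=2: fresh scan; Z[2]=0
i=3: fresh scan; Z[3]=0
i=4: fresh scan; Z[4]=0
i=5: fresh scan; Z[5]=0
i=6: fresh scan; Z[6]=2 extend→box=[6,8)
i=7: min(r-i=1, Z[1]=0)=0; Z[7]=0
i=8: fresh scan; Z[8]=2 extend→box=[8,10)
i=9: min(r-i=1, Z[1]=0)=0; Z[9]=0
i=10: fresh scan; Z[10]=3 extend→box=[10,13)
i=11: min(r-i=2, Z[1]=0)=0; Z[11]=0
i=12: min(r-i=1, Z[2]=0)=0; Z[12]=0
i=13: fresh scan; Z[13]=0
i=14: fresh scan; Z[14]=0
i=15: fresh scan; Z[15]=0
i=16: fresh scan; Z[16]=0
i=17: fresh scan; Z[17]=3 extend→box=[17,20)
i=18: min(r-i=2, Z[1]=0)=0; Z[18]=0
i=19: min(r-i=1, Z[2]=0)=0; Z[19]=0
i=20: fresh scan; Z[20]=1 extend→box=[20,21)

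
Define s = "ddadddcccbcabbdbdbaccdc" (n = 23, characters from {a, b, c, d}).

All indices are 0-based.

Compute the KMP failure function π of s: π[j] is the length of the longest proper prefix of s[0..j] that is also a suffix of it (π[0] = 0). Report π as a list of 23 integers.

[0, 1, 0, 1, 2, 2, 0, 0, 0, 0, 0, 0, 0, 0, 1, 0, 1, 0, 0, 0, 0, 1, 0]

π[0] = 0
j=1 s[j]='d': π[1]=1 (border 'd')
j=2 s[j]='a': k: 1→0; π[2]=0 (border '')
j=3 s[j]='d': π[3]=1 (border 'd')
j=4 s[j]='d': π[4]=2 (border 'dd')
j=5 s[j]='d': k: 2→1; π[5]=2 (border 'dd')
j=6 s[j]='c': k: 2→1→0; π[6]=0 (border '')
j=7 s[j]='c': π[7]=0 (border '')
j=8 s[j]='c': π[8]=0 (border '')
j=9 s[j]='b': π[9]=0 (border '')
j=10 s[j]='c': π[10]=0 (border '')
j=11 s[j]='a': π[11]=0 (border '')
j=12 s[j]='b': π[12]=0 (border '')
j=13 s[j]='b': π[13]=0 (border '')
j=14 s[j]='d': π[14]=1 (border 'd')
j=15 s[j]='b': k: 1→0; π[15]=0 (border '')
j=16 s[j]='d': π[16]=1 (border 'd')
j=17 s[j]='b': k: 1→0; π[17]=0 (border '')
j=18 s[j]='a': π[18]=0 (border '')
j=19 s[j]='c': π[19]=0 (border '')
j=20 s[j]='c': π[20]=0 (border '')
j=21 s[j]='d': π[21]=1 (border 'd')
j=22 s[j]='c': k: 1→0; π[22]=0 (border '')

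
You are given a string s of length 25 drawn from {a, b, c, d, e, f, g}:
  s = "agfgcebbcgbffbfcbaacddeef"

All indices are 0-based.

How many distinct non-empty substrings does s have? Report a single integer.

306

sorted suffixes:
  #0 SA[0]=17  'aacddeef'
  #1 SA[1]=18  'acddeef'
  #2 SA[2]=0  'agfgcebbcgbffbfcbaacddeef'
  #3 SA[3]=16  'baacddeef'
  #4 SA[4]=6  'bbcgbffbfcbaacddeef'
  #5 SA[5]=7  'bcgbffbfcbaacddeef'
  #6 SA[6]=13  'bfcbaacddeef'
  #7 SA[7]=10  'bffbfcbaacddeef'
  #8 SA[8]=15  'cbaacddeef'
  #9 SA[9]=19  'cddeef'
  #10 SA[10]=4  'cebbcgbffbfcbaacddeef'
  #11 SA[11]=8  'cgbffbfcbaacddeef'
  #12 SA[12]=20  'ddeef'
  #13 SA[13]=21  'deef'
  #14 SA[14]=5  'ebbcgbffbfcbaacddeef'
  #15 SA[15]=22  'eef'
  #16 SA[16]=23  'ef'
  #17 SA[17]=24  'f'
  #18 SA[18]=12  'fbfcbaacddeef'
  #19 SA[19]=14  'fcbaacddeef'
  #20 SA[20]=11  'ffbfcbaacddeef'
  #21 SA[21]=2  'fgcebbcgbffbfcbaacddeef'
  #22 SA[22]=9  'gbffbfcbaacddeef'
  #23 SA[23]=3  'gcebbcgbffbfcbaacddeef'
  #24 SA[24]=1  'gfgcebbcgbffbfcbaacddeef'

SA = [17, 18, 0, 16, 6, 7, 13, 10, 15, 19, 4, 8, 20, 21, 5, 22, 23, 24, 12, 14, 11, 2, 9, 3, 1]
rank  pair      lcp
   1  s[17:],s[18:]  1  'a'
   2  s[18:],s[0:]  1  'a'
   3  s[0:],s[16:]  0  ''
   4  s[16:],s[6:]  1  'b'
   5  s[6:],s[7:]  1  'b'
   6  s[7:],s[13:]  1  'b'
   7  s[13:],s[10:]  2  'bf'
   8  s[10:],s[15:]  0  ''
   9  s[15:],s[19:]  1  'c'
  10  s[19:],s[4:]  1  'c'
  11  s[4:],s[8:]  1  'c'
  12  s[8:],s[20:]  0  ''
  13  s[20:],s[21:]  1  'd'
  14  s[21:],s[5:]  0  ''
  15  s[5:],s[22:]  1  'e'
  16  s[22:],s[23:]  1  'e'
  17  s[23:],s[24:]  0  ''
  18  s[24:],s[12:]  1  'f'
  19  s[12:],s[14:]  1  'f'
  20  s[14:],s[11:]  1  'f'
  21  s[11:],s[2:]  1  'f'
  22  s[2:],s[9:]  0  ''
  23  s[9:],s[3:]  1  'g'
  24  s[3:],s[1:]  1  'g'

n(n+1)/2 = 25·26/2 = 325
Σ LCP = 0 + 1 + 1 + 0 + 1 + 1 + 1 + 2 + 0 + 1 + 1 + 1 + 0 + 1 + 0 + 1 + 1 + 0 + 1 + 1 + 1 + 1 + 0 + 1 + 1 = 19
distinct = 325 − 19 = 306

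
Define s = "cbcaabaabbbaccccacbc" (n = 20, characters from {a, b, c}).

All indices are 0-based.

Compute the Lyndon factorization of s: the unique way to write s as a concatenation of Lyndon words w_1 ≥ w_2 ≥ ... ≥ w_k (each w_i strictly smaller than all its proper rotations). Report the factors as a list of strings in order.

["c", "bc", "aabaabbbaccccacbc"]

emit factor 1: 'c' (i=0, period=1)
emit factor 2: 'bc' (i=1, period=2)
emit factor 3: 'aabaabbbaccccacbc' (i=3, period=17)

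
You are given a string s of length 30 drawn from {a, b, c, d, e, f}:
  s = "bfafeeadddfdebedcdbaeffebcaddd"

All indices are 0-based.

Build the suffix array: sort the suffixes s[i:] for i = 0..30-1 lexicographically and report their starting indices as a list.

rank | idx | suffix
   0 |  26 | addd
   1 |   6 | adddfdebedcdbaeffebcaddd
   2 |  19 | aeffebcaddd
   3 |   2 | afeeadddfdebedcdbaeffebcaddd
   4 |  18 | baeffebcaddd
   5 |  24 | bcaddd
   6 |  13 | bedcdbaeffebcaddd
   7 |   0 | bfafeeadddfdebedcdbaeffebcaddd
   8 |  25 | caddd
   9 |  16 | cdbaeffebcaddd
  10 |  29 | d
  11 |  17 | dbaeffebcaddd
  12 |  15 | dcdbaeffebcaddd
  13 |  28 | dd
  14 |  27 | ddd
  15 |   7 | dddfdebedcdbaeffebcaddd
  16 |   8 | ddfdebedcdbaeffebcaddd
  17 |  11 | debedcdbaeffebcaddd
  18 |   9 | dfdebedcdbaeffebcaddd
  19 |   5 | eadddfdebedcdbaeffebcaddd
  20 |  23 | ebcaddd
  21 |  12 | ebedcdbaeffebcaddd
  22 |  14 | edcdbaeffebcaddd
  23 |   4 | eeadddfdebedcdbaeffebcaddd
  24 |  20 | effebcaddd
  25 |   1 | fafeeadddfdebedcdbaeffebcaddd
  26 |  10 | fdebedcdbaeffebcaddd
  27 |  22 | febcaddd
  28 |   3 | feeadddfdebedcdbaeffebcaddd
  29 |  21 | ffebcaddd

[26, 6, 19, 2, 18, 24, 13, 0, 25, 16, 29, 17, 15, 28, 27, 7, 8, 11, 9, 5, 23, 12, 14, 4, 20, 1, 10, 22, 3, 21]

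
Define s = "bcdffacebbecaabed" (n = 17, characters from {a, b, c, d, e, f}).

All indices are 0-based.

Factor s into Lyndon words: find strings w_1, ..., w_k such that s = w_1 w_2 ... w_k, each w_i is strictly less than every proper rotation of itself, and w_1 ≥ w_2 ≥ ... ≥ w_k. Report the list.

emit factor 1: 'bcdff' (i=0, period=5)
emit factor 2: 'acebbec' (i=5, period=7)
emit factor 3: 'aabed' (i=12, period=5)

["bcdff", "acebbec", "aabed"]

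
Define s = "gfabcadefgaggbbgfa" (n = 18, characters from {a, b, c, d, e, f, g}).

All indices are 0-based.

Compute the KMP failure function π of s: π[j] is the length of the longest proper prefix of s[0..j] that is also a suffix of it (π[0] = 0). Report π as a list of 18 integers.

π[0] = 0
j=1 s[j]='f': π[1]=0 (border '')
j=2 s[j]='a': π[2]=0 (border '')
j=3 s[j]='b': π[3]=0 (border '')
j=4 s[j]='c': π[4]=0 (border '')
j=5 s[j]='a': π[5]=0 (border '')
j=6 s[j]='d': π[6]=0 (border '')
j=7 s[j]='e': π[7]=0 (border '')
j=8 s[j]='f': π[8]=0 (border '')
j=9 s[j]='g': π[9]=1 (border 'g')
j=10 s[j]='a': k: 1→0; π[10]=0 (border '')
j=11 s[j]='g': π[11]=1 (border 'g')
j=12 s[j]='g': k: 1→0; π[12]=1 (border 'g')
j=13 s[j]='b': k: 1→0; π[13]=0 (border '')
j=14 s[j]='b': π[14]=0 (border '')
j=15 s[j]='g': π[15]=1 (border 'g')
j=16 s[j]='f': π[16]=2 (border 'gf')
j=17 s[j]='a': π[17]=3 (border 'gfa')

[0, 0, 0, 0, 0, 0, 0, 0, 0, 1, 0, 1, 1, 0, 0, 1, 2, 3]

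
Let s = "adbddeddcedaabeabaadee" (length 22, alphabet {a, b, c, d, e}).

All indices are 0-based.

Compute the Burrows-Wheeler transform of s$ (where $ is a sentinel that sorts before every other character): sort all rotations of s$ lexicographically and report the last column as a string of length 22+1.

rank  rotation                 last
    0  $adbddeddcedaabeabaadee  e
    1  aabeabaadee$adbddeddced  d
    2  aadee$adbddeddcedaabeab  b
    3  abaadee$adbddeddcedaabe  e
    4  abeabaadee$adbddeddceda  a
    5  adbddeddcedaabeabaadee$  $
    6  adee$adbddeddcedaabeaba  a
    7  baadee$adbddeddcedaabea  a
    8  bddeddcedaabeabaadee$ad  d
    9  beabaadee$adbddeddcedaa  a
   10  cedaabeabaadee$adbddedd  d
   11  daabeabaadee$adbddeddce  e
   12  dbddeddcedaabeabaadee$a  a
   13  dcedaabeabaadee$adbdded  d
   14  ddcedaabeabaadee$adbdde  e
   15  ddeddcedaabeabaadee$adb  b
   16  deddcedaabeabaadee$adbd  d
   17  dee$adbddeddcedaabeabaa  a
   18  e$adbddeddcedaabeabaade  e
   19  eabaadee$adbddeddcedaab  b
   20  edaabeabaadee$adbddeddc  c
   21  eddcedaabeabaadee$adbdd  d
   22  ee$adbddeddcedaabeabaad  d

edbea$aadadeadebdaebcdd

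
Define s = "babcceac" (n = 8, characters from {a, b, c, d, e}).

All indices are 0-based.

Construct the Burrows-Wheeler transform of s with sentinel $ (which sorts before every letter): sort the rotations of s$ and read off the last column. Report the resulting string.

cbe$aabcc

rank  rotation   last
    0  $babcceac  c
    1  abcceac$b  b
    2  ac$babcce  e
    3  babcceac$  $
    4  bcceac$ba  a
    5  c$babccea  a
    6  cceac$bab  b
    7  ceac$babc  c
    8  eac$babcc  c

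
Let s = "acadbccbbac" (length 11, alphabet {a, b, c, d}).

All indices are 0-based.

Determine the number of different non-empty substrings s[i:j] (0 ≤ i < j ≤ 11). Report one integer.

58

rank | idx | suffix
   0 |   9 | ac
   1 |   0 | acadbccbbac
   2 |   2 | adbccbbac
   3 |   8 | bac
   4 |   7 | bbac
   5 |   4 | bccbbac
   6 |  10 | c
   7 |   1 | cadbccbbac
   8 |   6 | cbbac
   9 |   5 | ccbbac
  10 |   3 | dbccbbac

SA = [9, 0, 2, 8, 7, 4, 10, 1, 6, 5, 3]
i: (SA[i-1],SA[i]) lcp shared
  1: (9,0) 2 'ac'
  2: (0,2) 1 'a'
  3: (2,8) 0 ''
  4: (8,7) 1 'b'
  5: (7,4) 1 'b'
  6: (4,10) 0 ''
  7: (10,1) 1 'c'
  8: (1,6) 1 'c'
  9: (6,5) 1 'c'
  10: (5,3) 0 ''

n(n+1)/2 = 11·12/2 = 66
Σ LCP = 0 + 2 + 1 + 0 + 1 + 1 + 0 + 1 + 1 + 1 + 0 = 8
distinct = 66 − 8 = 58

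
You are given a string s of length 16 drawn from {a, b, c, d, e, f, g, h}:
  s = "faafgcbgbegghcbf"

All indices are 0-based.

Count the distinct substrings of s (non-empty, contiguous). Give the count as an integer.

126

sorted suffixes:
  #0 SA[0]=1  'aafgcbgbegghcbf'
  #1 SA[1]=2  'afgcbgbegghcbf'
  #2 SA[2]=8  'begghcbf'
  #3 SA[3]=14  'bf'
  #4 SA[4]=6  'bgbegghcbf'
  #5 SA[5]=13  'cbf'
  #6 SA[6]=5  'cbgbegghcbf'
  #7 SA[7]=9  'egghcbf'
  #8 SA[8]=15  'f'
  #9 SA[9]=0  'faafgcbgbegghcbf'
  #10 SA[10]=3  'fgcbgbegghcbf'
  #11 SA[11]=7  'gbegghcbf'
  #12 SA[12]=4  'gcbgbegghcbf'
  #13 SA[13]=10  'gghcbf'
  #14 SA[14]=11  'ghcbf'
  #15 SA[15]=12  'hcbf'

SA = [1, 2, 8, 14, 6, 13, 5, 9, 15, 0, 3, 7, 4, 10, 11, 12]
i: (SA[i-1],SA[i]) lcp shared
  1: (1,2) 1 'a'
  2: (2,8) 0 ''
  3: (8,14) 1 'b'
  4: (14,6) 1 'b'
  5: (6,13) 0 ''
  6: (13,5) 2 'cb'
  7: (5,9) 0 ''
  8: (9,15) 0 ''
  9: (15,0) 1 'f'
  10: (0,3) 1 'f'
  11: (3,7) 0 ''
  12: (7,4) 1 'g'
  13: (4,10) 1 'g'
  14: (10,11) 1 'g'
  15: (11,12) 0 ''

n(n+1)/2 = 16·17/2 = 136
Σ LCP = 0 + 1 + 0 + 1 + 1 + 0 + 2 + 0 + 0 + 1 + 1 + 0 + 1 + 1 + 1 + 0 = 10
distinct = 136 − 10 = 126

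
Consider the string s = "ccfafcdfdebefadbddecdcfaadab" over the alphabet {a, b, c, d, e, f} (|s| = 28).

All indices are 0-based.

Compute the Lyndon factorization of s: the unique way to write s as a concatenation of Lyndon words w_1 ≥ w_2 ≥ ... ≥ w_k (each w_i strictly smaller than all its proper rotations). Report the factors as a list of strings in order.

["ccf", "afcdfdebef", "adbddecdcf", "aadab"]

emit factor 1: 'ccf' (i=0, period=3)
emit factor 2: 'afcdfdebef' (i=3, period=10)
emit factor 3: 'adbddecdcf' (i=13, period=10)
emit factor 4: 'aadab' (i=23, period=5)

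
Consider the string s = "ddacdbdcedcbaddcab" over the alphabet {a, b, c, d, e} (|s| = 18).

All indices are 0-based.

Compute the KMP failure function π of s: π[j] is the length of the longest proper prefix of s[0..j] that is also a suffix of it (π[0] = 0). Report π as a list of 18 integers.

π[0] = 0
j=1 s[j]='d': π[1]=1 (border 'd')
j=2 s[j]='a': k: 1→0; π[2]=0 (border '')
j=3 s[j]='c': π[3]=0 (border '')
j=4 s[j]='d': π[4]=1 (border 'd')
j=5 s[j]='b': k: 1→0; π[5]=0 (border '')
j=6 s[j]='d': π[6]=1 (border 'd')
j=7 s[j]='c': k: 1→0; π[7]=0 (border '')
j=8 s[j]='e': π[8]=0 (border '')
j=9 s[j]='d': π[9]=1 (border 'd')
j=10 s[j]='c': k: 1→0; π[10]=0 (border '')
j=11 s[j]='b': π[11]=0 (border '')
j=12 s[j]='a': π[12]=0 (border '')
j=13 s[j]='d': π[13]=1 (border 'd')
j=14 s[j]='d': π[14]=2 (border 'dd')
j=15 s[j]='c': k: 2→1→0; π[15]=0 (border '')
j=16 s[j]='a': π[16]=0 (border '')
j=17 s[j]='b': π[17]=0 (border '')

[0, 1, 0, 0, 1, 0, 1, 0, 0, 1, 0, 0, 0, 1, 2, 0, 0, 0]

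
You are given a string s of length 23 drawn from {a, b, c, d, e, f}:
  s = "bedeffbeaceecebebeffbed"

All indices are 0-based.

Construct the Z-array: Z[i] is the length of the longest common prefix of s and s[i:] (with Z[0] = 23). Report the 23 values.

[23, 0, 0, 0, 0, 0, 2, 0, 0, 0, 0, 0, 0, 0, 2, 0, 2, 0, 0, 0, 3, 0, 0]

Z[0]=23
i=1: i≥r, start 0; Z[1]=0
i=2: i≥r, start 0; Z[2]=0
i=3: i≥r, start 0; Z[3]=0
i=4: i≥r, start 0; Z[4]=0
i=5: i≥r, start 0; Z[5]=0
i=6: i≥r, start 0; Z[6]=2 extend→box=[6,8)
i=7: min(r-i=1, Z[1]=0)=0; Z[7]=0
i=8: i≥r, start 0; Z[8]=0
i=9: i≥r, start 0; Z[9]=0
i=10: i≥r, start 0; Z[10]=0
i=11: i≥r, start 0; Z[11]=0
i=12: i≥r, start 0; Z[12]=0
i=13: i≥r, start 0; Z[13]=0
i=14: i≥r, start 0; Z[14]=2 extend→box=[14,16)
i=15: min(r-i=1, Z[1]=0)=0; Z[15]=0
i=16: i≥r, start 0; Z[16]=2 extend→box=[16,18)
i=17: min(r-i=1, Z[1]=0)=0; Z[17]=0
i=18: i≥r, start 0; Z[18]=0
i=19: i≥r, start 0; Z[19]=0
i=20: i≥r, start 0; Z[20]=3 extend→box=[20,23)
i=21: min(r-i=2, Z[1]=0)=0; Z[21]=0
i=22: min(r-i=1, Z[2]=0)=0; Z[22]=0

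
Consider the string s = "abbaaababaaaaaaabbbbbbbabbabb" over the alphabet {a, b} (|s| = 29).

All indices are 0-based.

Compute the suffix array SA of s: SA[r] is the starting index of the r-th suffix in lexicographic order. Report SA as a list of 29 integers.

[9, 10, 11, 12, 3, 13, 4, 14, 7, 5, 26, 0, 23, 15, 28, 8, 2, 6, 25, 22, 27, 1, 24, 21, 20, 19, 18, 17, 16]

sorted suffixes:
  #0 SA[0]=9  'aaaaaaabbbbbbbabbabb'
  #1 SA[1]=10  'aaaaaabbbbbbbabbabb'
  #2 SA[2]=11  'aaaaabbbbbbbabbabb'
  #3 SA[3]=12  'aaaabbbbbbbabbabb'
  #4 SA[4]=3  'aaababaaaaaaabbbbbbbabbabb'
  #5 SA[5]=13  'aaabbbbbbbabbabb'
  #6 SA[6]=4  'aababaaaaaaabbbbbbbabbabb'
  #7 SA[7]=14  'aabbbbbbbabbabb'
  #8 SA[8]=7  'abaaaaaaabbbbbbbabbabb'
  #9 SA[9]=5  'ababaaaaaaabbbbbbbabbabb'
  #10 SA[10]=26  'abb'
  #11 SA[11]=0  'abbaaababaaaaaaabbbbbbbabbabb'
  #12 SA[12]=23  'abbabb'
  #13 SA[13]=15  'abbbbbbbabbabb'
  #14 SA[14]=28  'b'
  #15 SA[15]=8  'baaaaaaabbbbbbbabbabb'
  #16 SA[16]=2  'baaababaaaaaaabbbbbbbabbabb'
  #17 SA[17]=6  'babaaaaaaabbbbbbbabbabb'
  #18 SA[18]=25  'babb'
  #19 SA[19]=22  'babbabb'
  #20 SA[20]=27  'bb'
  #21 SA[21]=1  'bbaaababaaaaaaabbbbbbbabbabb'
  #22 SA[22]=24  'bbabb'
  #23 SA[23]=21  'bbabbabb'
  #24 SA[24]=20  'bbbabbabb'
  #25 SA[25]=19  'bbbbabbabb'
  #26 SA[26]=18  'bbbbbabbabb'
  #27 SA[27]=17  'bbbbbbabbabb'
  #28 SA[28]=16  'bbbbbbbabbabb'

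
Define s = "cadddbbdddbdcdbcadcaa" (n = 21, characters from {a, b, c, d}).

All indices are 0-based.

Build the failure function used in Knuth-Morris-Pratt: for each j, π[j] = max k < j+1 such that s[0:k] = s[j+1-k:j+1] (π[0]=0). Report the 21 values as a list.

π[0] = 0
j=1 s[j]='a': π[1]=0 (border '')
j=2 s[j]='d': π[2]=0 (border '')
j=3 s[j]='d': π[3]=0 (border '')
j=4 s[j]='d': π[4]=0 (border '')
j=5 s[j]='b': π[5]=0 (border '')
j=6 s[j]='b': π[6]=0 (border '')
j=7 s[j]='d': π[7]=0 (border '')
j=8 s[j]='d': π[8]=0 (border '')
j=9 s[j]='d': π[9]=0 (border '')
j=10 s[j]='b': π[10]=0 (border '')
j=11 s[j]='d': π[11]=0 (border '')
j=12 s[j]='c': π[12]=1 (border 'c')
j=13 s[j]='d': k: 1→0; π[13]=0 (border '')
j=14 s[j]='b': π[14]=0 (border '')
j=15 s[j]='c': π[15]=1 (border 'c')
j=16 s[j]='a': π[16]=2 (border 'ca')
j=17 s[j]='d': π[17]=3 (border 'cad')
j=18 s[j]='c': k: 3→0; π[18]=1 (border 'c')
j=19 s[j]='a': π[19]=2 (border 'ca')
j=20 s[j]='a': k: 2→0; π[20]=0 (border '')

[0, 0, 0, 0, 0, 0, 0, 0, 0, 0, 0, 0, 1, 0, 0, 1, 2, 3, 1, 2, 0]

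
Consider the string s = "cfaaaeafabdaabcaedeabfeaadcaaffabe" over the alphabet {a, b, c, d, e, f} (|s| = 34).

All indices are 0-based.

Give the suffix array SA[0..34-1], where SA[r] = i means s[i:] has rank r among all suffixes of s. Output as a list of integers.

[2, 11, 23, 3, 27, 12, 8, 31, 19, 24, 4, 15, 6, 28, 13, 9, 32, 20, 26, 14, 0, 10, 25, 17, 33, 22, 18, 5, 16, 1, 7, 30, 21, 29]

rank | idx | suffix
   0 |   2 | aaaeafabdaabcaedeabfeaadcaaffabe
   1 |  11 | aabcaedeabfeaadcaaffabe
   2 |  23 | aadcaaffabe
   3 |   3 | aaeafabdaabcaedeabfeaadcaaffabe
   4 |  27 | aaffabe
   5 |  12 | abcaedeabfeaadcaaffabe
   6 |   8 | abdaabcaedeabfeaadcaaffabe
   7 |  31 | abe
   8 |  19 | abfeaadcaaffabe
   9 |  24 | adcaaffabe
  10 |   4 | aeafabdaabcaedeabfeaadcaaffabe
  11 |  15 | aedeabfeaadcaaffabe
  12 |   6 | afabdaabcaedeabfeaadcaaffabe
  13 |  28 | affabe
  14 |  13 | bcaedeabfeaadcaaffabe
  15 |   9 | bdaabcaedeabfeaadcaaffabe
  16 |  32 | be
  17 |  20 | bfeaadcaaffabe
  18 |  26 | caaffabe
  19 |  14 | caedeabfeaadcaaffabe
  20 |   0 | cfaaaeafabdaabcaedeabfeaadcaaffabe
  21 |  10 | daabcaedeabfeaadcaaffabe
  22 |  25 | dcaaffabe
  23 |  17 | deabfeaadcaaffabe
  24 |  33 | e
  25 |  22 | eaadcaaffabe
  26 |  18 | eabfeaadcaaffabe
  27 |   5 | eafabdaabcaedeabfeaadcaaffabe
  28 |  16 | edeabfeaadcaaffabe
  29 |   1 | faaaeafabdaabcaedeabfeaadcaaffabe
  30 |   7 | fabdaabcaedeabfeaadcaaffabe
  31 |  30 | fabe
  32 |  21 | feaadcaaffabe
  33 |  29 | ffabe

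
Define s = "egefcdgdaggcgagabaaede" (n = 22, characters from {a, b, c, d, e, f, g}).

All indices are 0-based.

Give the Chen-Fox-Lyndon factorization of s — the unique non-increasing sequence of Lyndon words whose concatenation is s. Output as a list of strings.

["eg", "ef", "cdgd", "aggcg", "ag", "ab", "aaede"]

emit factor 1: 'eg' (i=0, period=2)
emit factor 2: 'ef' (i=2, period=2)
emit factor 3: 'cdgd' (i=4, period=4)
emit factor 4: 'aggcg' (i=8, period=5)
emit factor 5: 'ag' (i=13, period=2)
emit factor 6: 'ab' (i=15, period=2)
emit factor 7: 'aaede' (i=17, period=5)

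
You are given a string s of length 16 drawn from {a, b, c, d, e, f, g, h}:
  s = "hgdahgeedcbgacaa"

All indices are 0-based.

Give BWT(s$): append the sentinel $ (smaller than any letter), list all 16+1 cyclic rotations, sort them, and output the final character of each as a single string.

rank  rotation           last
    0  $hgdahgeedcbgacaa  a
    1  a$hgdahgeedcbgaca  a
    2  aa$hgdahgeedcbgac  c
    3  acaa$hgdahgeedcbg  g
    4  ahgeedcbgacaa$hgd  d
    5  bgacaa$hgdahgeedc  c
    6  caa$hgdahgeedcbga  a
    7  cbgacaa$hgdahgeed  d
    8  dahgeedcbgacaa$hg  g
    9  dcbgacaa$hgdahgee  e
   10  edcbgacaa$hgdahge  e
   11  eedcbgacaa$hgdahg  g
   12  gacaa$hgdahgeedcb  b
   13  gdahgeedcbgacaa$h  h
   14  geedcbgacaa$hgdah  h
   15  hgdahgeedcbgacaa$  $
   16  hgeedcbgacaa$hgda  a

aacgdcadgeegbhh$a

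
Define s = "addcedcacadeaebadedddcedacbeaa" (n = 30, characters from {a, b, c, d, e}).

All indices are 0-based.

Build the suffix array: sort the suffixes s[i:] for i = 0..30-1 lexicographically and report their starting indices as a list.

rank | idx | suffix
   0 |  29 | a
   1 |  28 | aa
   2 |   7 | acadeaebadedddcedacbeaa
   3 |  24 | acbeaa
   4 |   0 | addcedcacadeaebadedddcedacbeaa
   5 |   9 | adeaebadedddcedacbeaa
   6 |  15 | adedddcedacbeaa
   7 |  12 | aebadedddcedacbeaa
   8 |  14 | badedddcedacbeaa
   9 |  26 | beaa
  10 |   6 | cacadeaebadedddcedacbeaa
  11 |   8 | cadeaebadedddcedacbeaa
  12 |  25 | cbeaa
  13 |  21 | cedacbeaa
  14 |   3 | cedcacadeaebadedddcedacbeaa
  15 |  23 | dacbeaa
  16 |   5 | dcacadeaebadedddcedacbeaa
  17 |  20 | dcedacbeaa
  18 |   2 | dcedcacadeaebadedddcedacbeaa
  19 |  19 | ddcedacbeaa
  20 |   1 | ddcedcacadeaebadedddcedacbeaa
  21 |  18 | dddcedacbeaa
  22 |  10 | deaebadedddcedacbeaa
  23 |  16 | dedddcedacbeaa
  24 |  27 | eaa
  25 |  11 | eaebadedddcedacbeaa
  26 |  13 | ebadedddcedacbeaa
  27 |  22 | edacbeaa
  28 |   4 | edcacadeaebadedddcedacbeaa
  29 |  17 | edddcedacbeaa

[29, 28, 7, 24, 0, 9, 15, 12, 14, 26, 6, 8, 25, 21, 3, 23, 5, 20, 2, 19, 1, 18, 10, 16, 27, 11, 13, 22, 4, 17]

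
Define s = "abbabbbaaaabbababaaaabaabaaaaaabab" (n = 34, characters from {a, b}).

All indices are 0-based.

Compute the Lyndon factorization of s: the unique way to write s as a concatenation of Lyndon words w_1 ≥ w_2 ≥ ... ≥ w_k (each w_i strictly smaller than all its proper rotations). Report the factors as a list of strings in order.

emit factor 1: 'abbabbb' (i=0, period=7)
emit factor 2: 'aaaabbabab' (i=7, period=10)
emit factor 3: 'aaaabaab' (i=17, period=8)
emit factor 4: 'aaaaaabab' (i=25, period=9)

["abbabbb", "aaaabbabab", "aaaabaab", "aaaaaabab"]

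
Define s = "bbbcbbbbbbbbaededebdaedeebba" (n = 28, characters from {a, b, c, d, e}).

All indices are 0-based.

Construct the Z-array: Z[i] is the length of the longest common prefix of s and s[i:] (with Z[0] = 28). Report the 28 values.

[28, 2, 1, 0, 3, 3, 3, 3, 3, 3, 2, 1, 0, 0, 0, 0, 0, 0, 1, 0, 0, 0, 0, 0, 0, 2, 1, 0]

Z[0]=28
i=1: i≥r, start 0; Z[1]=2 grow→box=[1,3)
i=2: min(r-i=1, Z[1]=2)=1; Z[2]=1
i=3: i≥r, start 0; Z[3]=0
i=4: i≥r, start 0; Z[4]=3 grow→box=[4,7)
i=5: min(r-i=2, Z[1]=2)=2; Z[5]=3 grow→box=[5,8)
i=6: min(r-i=2, Z[1]=2)=2; Z[6]=3 grow→box=[6,9)
i=7: min(r-i=2, Z[1]=2)=2; Z[7]=3 grow→box=[7,10)
i=8: min(r-i=2, Z[1]=2)=2; Z[8]=3 grow→box=[8,11)
i=9: min(r-i=2, Z[1]=2)=2; Z[9]=3 grow→box=[9,12)
i=10: min(r-i=2, Z[1]=2)=2; Z[10]=2
i=11: min(r-i=1, Z[2]=1)=1; Z[11]=1
i=12: i≥r, start 0; Z[12]=0
i=13: i≥r, start 0; Z[13]=0
i=14: i≥r, start 0; Z[14]=0
i=15: i≥r, start 0; Z[15]=0
i=16: i≥r, start 0; Z[16]=0
i=17: i≥r, start 0; Z[17]=0
i=18: i≥r, start 0; Z[18]=1 grow→box=[18,19)
i=19: i≥r, start 0; Z[19]=0
i=20: i≥r, start 0; Z[20]=0
i=21: i≥r, start 0; Z[21]=0
i=22: i≥r, start 0; Z[22]=0
i=23: i≥r, start 0; Z[23]=0
i=24: i≥r, start 0; Z[24]=0
i=25: i≥r, start 0; Z[25]=2 grow→box=[25,27)
i=26: min(r-i=1, Z[1]=2)=1; Z[26]=1
i=27: i≥r, start 0; Z[27]=0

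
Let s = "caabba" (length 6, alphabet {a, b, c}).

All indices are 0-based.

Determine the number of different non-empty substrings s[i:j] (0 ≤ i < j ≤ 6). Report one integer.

18

rank→(start, suffix):
  0 → (5, 'a')
  1 → (1, 'aabba')
  2 → (2, 'abba')
  3 → (4, 'ba')
  4 → (3, 'bba')
  5 → (0, 'caabba')

SA = [5, 1, 2, 4, 3, 0]
i: (SA[i-1],SA[i]) lcp shared
  1: (5,1) 1 'a'
  2: (1,2) 1 'a'
  3: (2,4) 0 ''
  4: (4,3) 1 'b'
  5: (3,0) 0 ''

n(n+1)/2 = 6·7/2 = 21
Σ LCP = 0 + 1 + 1 + 0 + 1 + 0 = 3
distinct = 21 − 3 = 18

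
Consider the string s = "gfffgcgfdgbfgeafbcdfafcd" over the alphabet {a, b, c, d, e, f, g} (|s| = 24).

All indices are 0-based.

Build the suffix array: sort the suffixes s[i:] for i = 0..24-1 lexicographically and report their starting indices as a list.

rank | idx | suffix
   0 |  14 | afbcdfafcd
   1 |  20 | afcd
   2 |  16 | bcdfafcd
   3 |  10 | bfgeafbcdfafcd
   4 |  22 | cd
   5 |  17 | cdfafcd
   6 |   5 | cgfdgbfgeafbcdfafcd
   7 |  23 | d
   8 |  18 | dfafcd
   9 |   8 | dgbfgeafbcdfafcd
  10 |  13 | eafbcdfafcd
  11 |  19 | fafcd
  12 |  15 | fbcdfafcd
  13 |  21 | fcd
  14 |   7 | fdgbfgeafbcdfafcd
  15 |   1 | fffgcgfdgbfgeafbcdfafcd
  16 |   2 | ffgcgfdgbfgeafbcdfafcd
  17 |   3 | fgcgfdgbfgeafbcdfafcd
  18 |  11 | fgeafbcdfafcd
  19 |   9 | gbfgeafbcdfafcd
  20 |   4 | gcgfdgbfgeafbcdfafcd
  21 |  12 | geafbcdfafcd
  22 |   6 | gfdgbfgeafbcdfafcd
  23 |   0 | gfffgcgfdgbfgeafbcdfafcd

[14, 20, 16, 10, 22, 17, 5, 23, 18, 8, 13, 19, 15, 21, 7, 1, 2, 3, 11, 9, 4, 12, 6, 0]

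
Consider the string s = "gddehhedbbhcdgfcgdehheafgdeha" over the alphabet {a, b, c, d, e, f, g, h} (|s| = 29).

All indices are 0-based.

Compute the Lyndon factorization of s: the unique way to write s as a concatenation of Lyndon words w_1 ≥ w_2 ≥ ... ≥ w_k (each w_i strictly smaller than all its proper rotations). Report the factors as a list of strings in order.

["g", "ddehhe", "d", "bbhcdgfcgdehhe", "afgdeh", "a"]

emit factor 1: 'g' (i=0, period=1)
emit factor 2: 'ddehhe' (i=1, period=6)
emit factor 3: 'd' (i=7, period=1)
emit factor 4: 'bbhcdgfcgdehhe' (i=8, period=14)
emit factor 5: 'afgdeh' (i=22, period=6)
emit factor 6: 'a' (i=28, period=1)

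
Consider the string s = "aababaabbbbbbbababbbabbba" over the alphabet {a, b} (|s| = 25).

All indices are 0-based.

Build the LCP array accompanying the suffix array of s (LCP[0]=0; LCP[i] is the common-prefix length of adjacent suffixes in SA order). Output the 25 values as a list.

sorted suffixes:
  #0 SA[0]=24  'a'
  #1 SA[1]=0  'aababaabbbbbbbababbbabbba'
  #2 SA[2]=5  'aabbbbbbbababbbabbba'
  #3 SA[3]=3  'abaabbbbbbbababbbabbba'
  #4 SA[4]=1  'ababaabbbbbbbababbbabbba'
  #5 SA[5]=14  'ababbbabbba'
  #6 SA[6]=20  'abbba'
  #7 SA[7]=16  'abbbabbba'
  #8 SA[8]=6  'abbbbbbbababbbabbba'
  #9 SA[9]=23  'ba'
  #10 SA[10]=4  'baabbbbbbbababbbabbba'
  #11 SA[11]=2  'babaabbbbbbbababbbabbba'
  #12 SA[12]=13  'bababbbabbba'
  #13 SA[13]=19  'babbba'
  #14 SA[14]=15  'babbbabbba'
  #15 SA[15]=22  'bba'
  #16 SA[16]=12  'bbababbbabbba'
  #17 SA[17]=18  'bbabbba'
  #18 SA[18]=21  'bbba'
  #19 SA[19]=11  'bbbababbbabbba'
  #20 SA[20]=17  'bbbabbba'
  #21 SA[21]=10  'bbbbababbbabbba'
  #22 SA[22]=9  'bbbbbababbbabbba'
  #23 SA[23]=8  'bbbbbbababbbabbba'
  #24 SA[24]=7  'bbbbbbbababbbabbba'

SA = [24, 0, 5, 3, 1, 14, 20, 16, 6, 23, 4, 2, 13, 19, 15, 22, 12, 18, 21, 11, 17, 10, 9, 8, 7]
[i] adj suffixes → lcp
  [1] 24/0 → 1 ('a')
  [2] 0/5 → 3 ('aab')
  [3] 5/3 → 1 ('a')
  [4] 3/1 → 3 ('aba')
  [5] 1/14 → 4 ('abab')
  [6] 14/20 → 2 ('ab')
  [7] 20/16 → 5 ('abbba')
  [8] 16/6 → 4 ('abbb')
  [9] 6/23 → 0 ('')
  [10] 23/4 → 2 ('ba')
  [11] 4/2 → 2 ('ba')
  [12] 2/13 → 4 ('baba')
  [13] 13/19 → 3 ('bab')
  [14] 19/15 → 6 ('babbba')
  [15] 15/22 → 1 ('b')
  [16] 22/12 → 3 ('bba')
  [17] 12/18 → 4 ('bbab')
  [18] 18/21 → 2 ('bb')
  [19] 21/11 → 4 ('bbba')
  [20] 11/17 → 5 ('bbbab')
  [21] 17/10 → 3 ('bbb')
  [22] 10/9 → 4 ('bbbb')
  [23] 9/8 → 5 ('bbbbb')
  [24] 8/7 → 6 ('bbbbbb')

[0, 1, 3, 1, 3, 4, 2, 5, 4, 0, 2, 2, 4, 3, 6, 1, 3, 4, 2, 4, 5, 3, 4, 5, 6]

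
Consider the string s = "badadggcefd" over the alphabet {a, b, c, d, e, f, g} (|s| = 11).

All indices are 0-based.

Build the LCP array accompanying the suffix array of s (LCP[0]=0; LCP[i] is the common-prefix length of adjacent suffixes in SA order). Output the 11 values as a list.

rank→(start, suffix):
  0 → (1, 'adadggcefd')
  1 → (3, 'adggcefd')
  2 → (0, 'badadggcefd')
  3 → (7, 'cefd')
  4 → (10, 'd')
  5 → (2, 'dadggcefd')
  6 → (4, 'dggcefd')
  7 → (8, 'efd')
  8 → (9, 'fd')
  9 → (6, 'gcefd')
  10 → (5, 'ggcefd')

SA = [1, 3, 0, 7, 10, 2, 4, 8, 9, 6, 5]
i: (SA[i-1],SA[i]) lcp shared
  1: (1,3) 2 'ad'
  2: (3,0) 0 ''
  3: (0,7) 0 ''
  4: (7,10) 0 ''
  5: (10,2) 1 'd'
  6: (2,4) 1 'd'
  7: (4,8) 0 ''
  8: (8,9) 0 ''
  9: (9,6) 0 ''
  10: (6,5) 1 'g'

[0, 2, 0, 0, 0, 1, 1, 0, 0, 0, 1]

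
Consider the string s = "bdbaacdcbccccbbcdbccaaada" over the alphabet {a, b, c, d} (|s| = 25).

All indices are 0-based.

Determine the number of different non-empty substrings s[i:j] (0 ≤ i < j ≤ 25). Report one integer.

292

rank→(start, suffix):
  0 → (24, 'a')
  1 → (20, 'aaada')
  2 → (3, 'aacdcbccccbbcdbccaaada')
  3 → (21, 'aada')
  4 → (4, 'acdcbccccbbcdbccaaada')
  5 → (22, 'ada')
  6 → (2, 'baacdcbccccbbcdbccaaada')
  7 → (13, 'bbcdbccaaada')
  8 → (17, 'bccaaada')
  9 → (8, 'bccccbbcdbccaaada')
  10 → (14, 'bcdbccaaada')
  11 → (0, 'bdbaacdcbccccbbcdbccaaada')
  12 → (19, 'caaada')
  13 → (12, 'cbbcdbccaaada')
  14 → (7, 'cbccccbbcdbccaaada')
  15 → (18, 'ccaaada')
  16 → (11, 'ccbbcdbccaaada')
  17 → (10, 'cccbbcdbccaaada')
  18 → (9, 'ccccbbcdbccaaada')
  19 → (15, 'cdbccaaada')
  20 → (5, 'cdcbccccbbcdbccaaada')
  21 → (23, 'da')
  22 → (1, 'dbaacdcbccccbbcdbccaaada')
  23 → (16, 'dbccaaada')
  24 → (6, 'dcbccccbbcdbccaaada')

SA = [24, 20, 3, 21, 4, 22, 2, 13, 17, 8, 14, 0, 19, 12, 7, 18, 11, 10, 9, 15, 5, 23, 1, 16, 6]
i: (SA[i-1],SA[i]) lcp shared
  1: (24,20) 1 'a'
  2: (20,3) 2 'aa'
  3: (3,21) 2 'aa'
  4: (21,4) 1 'a'
  5: (4,22) 1 'a'
  6: (22,2) 0 ''
  7: (2,13) 1 'b'
  8: (13,17) 1 'b'
  9: (17,8) 3 'bcc'
  10: (8,14) 2 'bc'
  11: (14,0) 1 'b'
  12: (0,19) 0 ''
  13: (19,12) 1 'c'
  14: (12,7) 2 'cb'
  15: (7,18) 1 'c'
  16: (18,11) 2 'cc'
  17: (11,10) 2 'cc'
  18: (10,9) 3 'ccc'
  19: (9,15) 1 'c'
  20: (15,5) 2 'cd'
  21: (5,23) 0 ''
  22: (23,1) 1 'd'
  23: (1,16) 2 'db'
  24: (16,6) 1 'd'

n(n+1)/2 = 25·26/2 = 325
Σ LCP = 0 + 1 + 2 + 2 + 1 + 1 + 0 + 1 + 1 + 3 + 2 + 1 + 0 + 1 + 2 + 1 + 2 + 2 + 3 + 1 + 2 + 0 + 1 + 2 + 1 = 33
distinct = 325 − 33 = 292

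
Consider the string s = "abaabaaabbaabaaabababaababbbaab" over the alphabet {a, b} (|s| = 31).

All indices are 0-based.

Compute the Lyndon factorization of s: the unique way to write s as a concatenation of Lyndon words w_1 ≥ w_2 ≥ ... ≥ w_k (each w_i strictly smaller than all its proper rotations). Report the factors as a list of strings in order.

["ab", "aab", "aaabbaab", "aaabababaababbbaab"]

emit factor 1: 'ab' (i=0, period=2)
emit factor 2: 'aab' (i=2, period=3)
emit factor 3: 'aaabbaab' (i=5, period=8)
emit factor 4: 'aaabababaababbbaab' (i=13, period=18)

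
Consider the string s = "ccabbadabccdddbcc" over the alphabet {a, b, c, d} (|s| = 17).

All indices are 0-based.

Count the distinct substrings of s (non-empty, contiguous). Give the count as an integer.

rank→(start, suffix):
  0 → (2, 'abbadabccdddbcc')
  1 → (7, 'abccdddbcc')
  2 → (5, 'adabccdddbcc')
  3 → (4, 'badabccdddbcc')
  4 → (3, 'bbadabccdddbcc')
  5 → (14, 'bcc')
  6 → (8, 'bccdddbcc')
  7 → (16, 'c')
  8 → (1, 'cabbadabccdddbcc')
  9 → (15, 'cc')
  10 → (0, 'ccabbadabccdddbcc')
  11 → (9, 'ccdddbcc')
  12 → (10, 'cdddbcc')
  13 → (6, 'dabccdddbcc')
  14 → (13, 'dbcc')
  15 → (12, 'ddbcc')
  16 → (11, 'dddbcc')

SA = [2, 7, 5, 4, 3, 14, 8, 16, 1, 15, 0, 9, 10, 6, 13, 12, 11]
i: (SA[i-1],SA[i]) lcp shared
  1: (2,7) 2 'ab'
  2: (7,5) 1 'a'
  3: (5,4) 0 ''
  4: (4,3) 1 'b'
  5: (3,14) 1 'b'
  6: (14,8) 3 'bcc'
  7: (8,16) 0 ''
  8: (16,1) 1 'c'
  9: (1,15) 1 'c'
  10: (15,0) 2 'cc'
  11: (0,9) 2 'cc'
  12: (9,10) 1 'c'
  13: (10,6) 0 ''
  14: (6,13) 1 'd'
  15: (13,12) 1 'd'
  16: (12,11) 2 'dd'

n(n+1)/2 = 17·18/2 = 153
Σ LCP = 0 + 2 + 1 + 0 + 1 + 1 + 3 + 0 + 1 + 1 + 2 + 2 + 1 + 0 + 1 + 1 + 2 = 19
distinct = 153 − 19 = 134

134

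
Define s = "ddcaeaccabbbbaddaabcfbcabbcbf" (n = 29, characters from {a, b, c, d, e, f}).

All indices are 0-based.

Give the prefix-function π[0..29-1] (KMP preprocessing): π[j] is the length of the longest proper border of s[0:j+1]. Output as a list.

[0, 1, 0, 0, 0, 0, 0, 0, 0, 0, 0, 0, 0, 0, 1, 2, 0, 0, 0, 0, 0, 0, 0, 0, 0, 0, 0, 0, 0]

π[0] = 0
j=1 s[j]='d': π[1]=1 (border 'd')
j=2 s[j]='c': k: 1→0; π[2]=0 (border '')
j=3 s[j]='a': π[3]=0 (border '')
j=4 s[j]='e': π[4]=0 (border '')
j=5 s[j]='a': π[5]=0 (border '')
j=6 s[j]='c': π[6]=0 (border '')
j=7 s[j]='c': π[7]=0 (border '')
j=8 s[j]='a': π[8]=0 (border '')
j=9 s[j]='b': π[9]=0 (border '')
j=10 s[j]='b': π[10]=0 (border '')
j=11 s[j]='b': π[11]=0 (border '')
j=12 s[j]='b': π[12]=0 (border '')
j=13 s[j]='a': π[13]=0 (border '')
j=14 s[j]='d': π[14]=1 (border 'd')
j=15 s[j]='d': π[15]=2 (border 'dd')
j=16 s[j]='a': k: 2→1→0; π[16]=0 (border '')
j=17 s[j]='a': π[17]=0 (border '')
j=18 s[j]='b': π[18]=0 (border '')
j=19 s[j]='c': π[19]=0 (border '')
j=20 s[j]='f': π[20]=0 (border '')
j=21 s[j]='b': π[21]=0 (border '')
j=22 s[j]='c': π[22]=0 (border '')
j=23 s[j]='a': π[23]=0 (border '')
j=24 s[j]='b': π[24]=0 (border '')
j=25 s[j]='b': π[25]=0 (border '')
j=26 s[j]='c': π[26]=0 (border '')
j=27 s[j]='b': π[27]=0 (border '')
j=28 s[j]='f': π[28]=0 (border '')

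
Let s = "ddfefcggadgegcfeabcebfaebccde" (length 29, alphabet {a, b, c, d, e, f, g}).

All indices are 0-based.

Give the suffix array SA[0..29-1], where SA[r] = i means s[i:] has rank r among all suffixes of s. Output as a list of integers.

sorted suffixes:
  #0 SA[0]=16  'abcebfaebccde'
  #1 SA[1]=8  'adgegcfeabcebfaebccde'
  #2 SA[2]=22  'aebccde'
  #3 SA[3]=24  'bccde'
  #4 SA[4]=17  'bcebfaebccde'
  #5 SA[5]=20  'bfaebccde'
  #6 SA[6]=25  'ccde'
  #7 SA[7]=26  'cde'
  #8 SA[8]=18  'cebfaebccde'
  #9 SA[9]=13  'cfeabcebfaebccde'
  #10 SA[10]=5  'cggadgegcfeabcebfaebccde'
  #11 SA[11]=0  'ddfefcggadgegcfeabcebfaebccde'
  #12 SA[12]=27  'de'
  #13 SA[13]=1  'dfefcggadgegcfeabcebfaebccde'
  #14 SA[14]=9  'dgegcfeabcebfaebccde'
  #15 SA[15]=28  'e'
  #16 SA[16]=15  'eabcebfaebccde'
  #17 SA[17]=23  'ebccde'
  #18 SA[18]=19  'ebfaebccde'
  #19 SA[19]=3  'efcggadgegcfeabcebfaebccde'
  #20 SA[20]=11  'egcfeabcebfaebccde'
  #21 SA[21]=21  'faebccde'
  #22 SA[22]=4  'fcggadgegcfeabcebfaebccde'
  #23 SA[23]=14  'feabcebfaebccde'
  #24 SA[24]=2  'fefcggadgegcfeabcebfaebccde'
  #25 SA[25]=7  'gadgegcfeabcebfaebccde'
  #26 SA[26]=12  'gcfeabcebfaebccde'
  #27 SA[27]=10  'gegcfeabcebfaebccde'
  #28 SA[28]=6  'ggadgegcfeabcebfaebccde'

[16, 8, 22, 24, 17, 20, 25, 26, 18, 13, 5, 0, 27, 1, 9, 28, 15, 23, 19, 3, 11, 21, 4, 14, 2, 7, 12, 10, 6]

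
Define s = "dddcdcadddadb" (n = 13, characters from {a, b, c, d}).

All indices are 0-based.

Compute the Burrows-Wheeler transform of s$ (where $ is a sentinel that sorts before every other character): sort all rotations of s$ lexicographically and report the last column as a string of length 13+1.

rank  rotation        last
    0  $dddcdcadddadb  b
    1  adb$dddcdcaddd  d
    2  adddadb$dddcdc  c
    3  b$dddcdcadddad  d
    4  cadddadb$dddcd  d
    5  cdcadddadb$ddd  d
    6  dadb$dddcdcadd  d
    7  db$dddcdcaddda  a
    8  dcadddadb$dddc  c
    9  dcdcadddadb$dd  d
   10  ddadb$dddcdcad  d
   11  ddcdcadddadb$d  d
   12  dddadb$dddcdca  a
   13  dddcdcadddadb$  $

bdcddddacddda$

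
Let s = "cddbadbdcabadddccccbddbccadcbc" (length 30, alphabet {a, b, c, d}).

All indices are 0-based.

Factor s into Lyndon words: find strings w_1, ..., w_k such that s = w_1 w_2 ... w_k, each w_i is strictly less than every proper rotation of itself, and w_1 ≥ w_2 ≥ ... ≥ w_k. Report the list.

emit factor 1: 'cdd' (i=0, period=3)
emit factor 2: 'b' (i=3, period=1)
emit factor 3: 'adbdc' (i=4, period=5)
emit factor 4: 'abadddccccbddbccadcbc' (i=9, period=21)

["cdd", "b", "adbdc", "abadddccccbddbccadcbc"]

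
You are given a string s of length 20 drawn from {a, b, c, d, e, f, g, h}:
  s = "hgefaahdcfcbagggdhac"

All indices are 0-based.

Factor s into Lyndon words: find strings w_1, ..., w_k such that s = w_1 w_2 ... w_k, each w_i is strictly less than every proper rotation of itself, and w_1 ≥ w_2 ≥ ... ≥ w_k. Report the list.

emit factor 1: 'h' (i=0, period=1)
emit factor 2: 'g' (i=1, period=1)
emit factor 3: 'ef' (i=2, period=2)
emit factor 4: 'aahdcfcbagggdhac' (i=4, period=16)

["h", "g", "ef", "aahdcfcbagggdhac"]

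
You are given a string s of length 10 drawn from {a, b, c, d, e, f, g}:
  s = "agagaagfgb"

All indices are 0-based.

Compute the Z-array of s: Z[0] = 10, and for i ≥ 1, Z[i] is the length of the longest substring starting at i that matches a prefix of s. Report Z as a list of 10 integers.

[10, 0, 3, 0, 1, 2, 0, 0, 0, 0]

Z[0]=10
i=1: outside box; Z[1]=0
i=2: outside box; Z[2]=3 extend→box=[2,5)
i=3: min(r-i=2, Z[1]=0)=0; Z[3]=0
i=4: min(r-i=1, Z[2]=3)=1; Z[4]=1
i=5: outside box; Z[5]=2 extend→box=[5,7)
i=6: min(r-i=1, Z[1]=0)=0; Z[6]=0
i=7: outside box; Z[7]=0
i=8: outside box; Z[8]=0
i=9: outside box; Z[9]=0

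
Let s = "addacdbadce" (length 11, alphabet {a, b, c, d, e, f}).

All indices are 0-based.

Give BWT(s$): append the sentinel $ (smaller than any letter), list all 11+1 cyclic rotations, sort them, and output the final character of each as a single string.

rank  rotation      last
    0  $addacdbadce  e
    1  acdbadce$add  d
    2  adce$addacdb  b
    3  addacdbadce$  $
    4  badce$addacd  d
    5  cdbadce$adda  a
    6  ce$addacdbad  d
    7  dacdbadce$ad  d
    8  dbadce$addac  c
    9  dce$addacdba  a
   10  ddacdbadce$a  a
   11  e$addacdbadc  c

edb$daddcaac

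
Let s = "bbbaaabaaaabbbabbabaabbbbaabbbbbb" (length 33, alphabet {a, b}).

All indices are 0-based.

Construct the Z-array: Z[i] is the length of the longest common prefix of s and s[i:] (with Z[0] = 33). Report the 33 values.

[33, 2, 1, 0, 0, 0, 1, 0, 0, 0, 0, 4, 2, 1, 0, 2, 1, 0, 1, 0, 0, 3, 5, 2, 1, 0, 0, 3, 3, 3, 3, 2, 1]

Z[0]=33
i=1: fresh scan; Z[1]=2 scan→box=[1,3)
i=2: min(r-i=1, Z[1]=2)=1; Z[2]=1
i=3: fresh scan; Z[3]=0
i=4: fresh scan; Z[4]=0
i=5: fresh scan; Z[5]=0
i=6: fresh scan; Z[6]=1 scan→box=[6,7)
i=7: fresh scan; Z[7]=0
i=8: fresh scan; Z[8]=0
i=9: fresh scan; Z[9]=0
i=10: fresh scan; Z[10]=0
i=11: fresh scan; Z[11]=4 scan→box=[11,15)
i=12: min(r-i=3, Z[1]=2)=2; Z[12]=2
i=13: min(r-i=2, Z[2]=1)=1; Z[13]=1
i=14: min(r-i=1, Z[3]=0)=0; Z[14]=0
i=15: fresh scan; Z[15]=2 scan→box=[15,17)
i=16: min(r-i=1, Z[1]=2)=1; Z[16]=1
i=17: fresh scan; Z[17]=0
i=18: fresh scan; Z[18]=1 scan→box=[18,19)
i=19: fresh scan; Z[19]=0
i=20: fresh scan; Z[20]=0
i=21: fresh scan; Z[21]=3 scan→box=[21,24)
i=22: min(r-i=2, Z[1]=2)=2; Z[22]=5 scan→box=[22,27)
i=23: min(r-i=4, Z[1]=2)=2; Z[23]=2
i=24: min(r-i=3, Z[2]=1)=1; Z[24]=1
i=25: min(r-i=2, Z[3]=0)=0; Z[25]=0
i=26: min(r-i=1, Z[4]=0)=0; Z[26]=0
i=27: fresh scan; Z[27]=3 scan→box=[27,30)
i=28: min(r-i=2, Z[1]=2)=2; Z[28]=3 scan→box=[28,31)
i=29: min(r-i=2, Z[1]=2)=2; Z[29]=3 scan→box=[29,32)
i=30: min(r-i=2, Z[1]=2)=2; Z[30]=3 scan→box=[30,33)
i=31: min(r-i=2, Z[1]=2)=2; Z[31]=2
i=32: min(r-i=1, Z[2]=1)=1; Z[32]=1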